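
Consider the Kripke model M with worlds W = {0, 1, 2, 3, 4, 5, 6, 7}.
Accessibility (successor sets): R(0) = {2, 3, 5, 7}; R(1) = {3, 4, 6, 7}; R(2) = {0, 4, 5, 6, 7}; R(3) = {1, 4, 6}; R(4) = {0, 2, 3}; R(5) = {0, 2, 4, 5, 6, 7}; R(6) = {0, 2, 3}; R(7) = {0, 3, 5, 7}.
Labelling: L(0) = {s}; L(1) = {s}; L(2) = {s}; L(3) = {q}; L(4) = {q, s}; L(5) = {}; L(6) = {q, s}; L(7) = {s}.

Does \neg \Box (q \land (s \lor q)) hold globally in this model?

Yes

Let φ = \neg \Box (q \land (s \lor q)). Evaluate φ at each world:
  0 (successors {2, 3, 5, 7}): φ is true.
  1 (successors {3, 4, 6, 7}): φ is true.
  2 (successors {0, 4, 5, 6, 7}): φ is true.
  3 (successors {1, 4, 6}): φ is true.
  4 (successors {0, 2, 3}): φ is true.
  5 (successors {0, 2, 4, 5, 6, 7}): φ is true.
  6 (successors {0, 2, 3}): φ is true.
  7 (successors {0, 3, 5, 7}): φ is true.
For instance, at 6:
  At 6: \Box (q \land (s \lor q)) is false, so \neg \Box (q \land (s \lor q)) is true.
    At 6: \Box (q \land (s \lor q)) requires q \land (s \lor q) at every successor {0, 2, 3}.
      q \land (s \lor q) fails at 0, so \Box (q \land (s \lor q)) is false at 6.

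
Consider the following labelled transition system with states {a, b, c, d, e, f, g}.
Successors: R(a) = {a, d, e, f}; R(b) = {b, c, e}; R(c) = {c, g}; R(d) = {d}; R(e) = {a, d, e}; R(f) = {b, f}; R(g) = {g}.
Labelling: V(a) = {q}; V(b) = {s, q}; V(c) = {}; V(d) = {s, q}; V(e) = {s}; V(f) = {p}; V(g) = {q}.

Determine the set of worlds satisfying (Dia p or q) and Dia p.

Let φ = (Dia p or q) and Dia p. Evaluate φ at each world:
  a (successors {a, d, e, f}): φ is true.
  b (successors {b, c, e}): φ is false.
  c (successors {c, g}): φ is false.
  d (successors {d}): φ is false.
  e (successors {a, d, e}): φ is false.
  f (successors {b, f}): φ is true.
  g (successors {g}): φ is false.
For instance, at b:
  At b: Dia p or q is true, Dia p is false, so (Dia p or q) and Dia p is false.
    At b: Dia p is false, q is true, so Dia p or q is true.
      At b: Dia p requires p at some successor in {b, c, e}.
        At b: p is false.
        At c: p is false.
        At e: p is false.
      So Dia p is false at b.
    At b: Dia p requires p at some successor in {b, c, e}.
      At b: p is false.
      At c: p is false.
      At e: p is false.
    So Dia p is false at b.
Satisfying worlds: {a, f}

a, f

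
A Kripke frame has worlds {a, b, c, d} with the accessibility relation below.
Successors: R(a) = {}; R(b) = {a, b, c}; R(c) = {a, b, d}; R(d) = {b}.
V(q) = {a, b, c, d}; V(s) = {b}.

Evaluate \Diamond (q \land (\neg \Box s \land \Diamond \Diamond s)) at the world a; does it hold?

At a: no accessible worlds, so \Diamond (q \land (\neg \Box s \land \Diamond \Diamond s)) is false.

No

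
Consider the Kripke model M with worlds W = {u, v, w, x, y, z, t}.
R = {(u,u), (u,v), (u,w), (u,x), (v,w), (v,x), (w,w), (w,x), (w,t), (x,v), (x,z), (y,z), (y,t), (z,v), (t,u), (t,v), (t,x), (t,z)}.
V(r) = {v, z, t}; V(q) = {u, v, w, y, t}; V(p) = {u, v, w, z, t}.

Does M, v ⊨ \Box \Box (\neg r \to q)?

At v: \Box \Box (\neg r \to q) requires \Box (\neg r \to q) at every successor {w, x}.
  \Box (\neg r \to q) fails at w, so \Box \Box (\neg r \to q) is false at v.
    At w: \Box (\neg r \to q) requires \neg r \to q at every successor {w, x, t}.
      \neg r \to q fails at x, so \Box (\neg r \to q) is false at w.

No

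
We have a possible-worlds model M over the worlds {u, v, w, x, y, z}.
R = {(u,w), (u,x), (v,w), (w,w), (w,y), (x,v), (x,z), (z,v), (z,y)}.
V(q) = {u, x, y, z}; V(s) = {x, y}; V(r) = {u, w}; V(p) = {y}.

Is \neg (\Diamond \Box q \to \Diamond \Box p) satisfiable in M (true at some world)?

No

Let φ = \neg (\Diamond \Box q \to \Diamond \Box p). Evaluate φ at each world:
  u (successors {w, x}): φ is false.
  v (successors {w}): φ is false.
  w (successors {w, y}): φ is false.
  x (successors {v, z}): φ is false.
  y (successors ∅): φ is false.
  z (successors {v, y}): φ is false.
For instance, at u:
  At u: \Diamond \Box q \to \Diamond \Box p is true, so \neg (\Diamond \Box q \to \Diamond \Box p) is false.
    At u: \Diamond \Box q is false, \Diamond \Box p is false, so \Diamond \Box q \to \Diamond \Box p is true.
      At u: \Diamond \Box q requires \Box q at some successor in {w, x}.
        At w: \Box q is false.
        At x: \Box q is false.
      So \Diamond \Box q is false at u.
      At u: \Diamond \Box p requires \Box p at some successor in {w, x}.
        At w: \Box p is false.
        At x: \Box p is false.
      So \Diamond \Box p is false at u.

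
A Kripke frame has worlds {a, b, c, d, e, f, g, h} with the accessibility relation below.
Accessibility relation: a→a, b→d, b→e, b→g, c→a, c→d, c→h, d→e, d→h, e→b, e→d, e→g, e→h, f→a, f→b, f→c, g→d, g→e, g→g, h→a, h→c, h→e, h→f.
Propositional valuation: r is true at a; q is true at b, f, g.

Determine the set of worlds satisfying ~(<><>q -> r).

b, c, d, e, f, g, h

Let φ = ~(<><>q -> r). Evaluate φ at each world:
  a (successors {a}): φ is false.
  b (successors {d, e, g}): φ is true.
  c (successors {a, d, h}): φ is true.
  d (successors {e, h}): φ is true.
  e (successors {b, d, g, h}): φ is true.
  f (successors {a, b, c}): φ is true.
  g (successors {d, e, g}): φ is true.
  h (successors {a, c, e, f}): φ is true.
For instance, at a:
  At a: <><>q -> r is true, so ~(<><>q -> r) is false.
    At a: <><>q is false, r is true, so <><>q -> r is true.
      At a: <><>q requires <>q at some successor in {a}.
        At a: <>q is false.
      So <><>q is false at a.
Satisfying worlds: {b, c, d, e, f, g, h}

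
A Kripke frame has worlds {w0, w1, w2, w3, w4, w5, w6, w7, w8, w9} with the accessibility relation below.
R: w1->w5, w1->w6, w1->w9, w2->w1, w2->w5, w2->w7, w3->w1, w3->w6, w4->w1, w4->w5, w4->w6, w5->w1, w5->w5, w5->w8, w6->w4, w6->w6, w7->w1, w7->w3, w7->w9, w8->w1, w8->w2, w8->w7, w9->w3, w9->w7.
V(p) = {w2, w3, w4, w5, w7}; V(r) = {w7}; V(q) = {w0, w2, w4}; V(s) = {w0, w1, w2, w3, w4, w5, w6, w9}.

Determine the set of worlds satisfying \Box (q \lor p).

w0, w9

Let φ = \Box (q \lor p). Evaluate φ at each world:
  w0 (successors ∅): φ is true.
  w1 (successors {w5, w6, w9}): φ is false.
  w2 (successors {w1, w5, w7}): φ is false.
  w3 (successors {w1, w6}): φ is false.
  w4 (successors {w1, w5, w6}): φ is false.
  w5 (successors {w1, w5, w8}): φ is false.
  w6 (successors {w4, w6}): φ is false.
  w7 (successors {w1, w3, w9}): φ is false.
  w8 (successors {w1, w2, w7}): φ is false.
  w9 (successors {w3, w7}): φ is true.
For instance, at w9:
  At w9: \Box (q \lor p) requires q \lor p at every successor {w3, w7}.
    At w3: q \lor p is true.
    At w7: q \lor p is true.
  So \Box (q \lor p) is true at w9.
Satisfying worlds: {w0, w9}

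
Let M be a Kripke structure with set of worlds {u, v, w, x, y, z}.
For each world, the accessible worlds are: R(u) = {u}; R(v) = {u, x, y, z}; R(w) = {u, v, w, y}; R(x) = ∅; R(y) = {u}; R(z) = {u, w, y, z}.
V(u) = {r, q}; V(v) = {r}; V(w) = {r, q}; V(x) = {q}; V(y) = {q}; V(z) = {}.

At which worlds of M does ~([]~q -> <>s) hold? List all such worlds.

x

Let φ = ~([]~q -> <>s). Evaluate φ at each world:
  u (successors {u}): φ is false.
  v (successors {u, x, y, z}): φ is false.
  w (successors {u, v, w, y}): φ is false.
  x (successors ∅): φ is true.
  y (successors {u}): φ is false.
  z (successors {u, w, y, z}): φ is false.
For instance, at z:
  At z: []~q -> <>s is true, so ~([]~q -> <>s) is false.
    At z: []~q is false, <>s is false, so []~q -> <>s is true.
      At z: []~q requires ~q at every successor {u, w, y, z}.
        ~q fails at u, so []~q is false at z.
      At z: <>s requires s at some successor in {u, w, y, z}.
        At u: s is false.
        At w: s is false.
        At y: s is false.
        At z: s is false.
      So <>s is false at z.
Satisfying worlds: {x}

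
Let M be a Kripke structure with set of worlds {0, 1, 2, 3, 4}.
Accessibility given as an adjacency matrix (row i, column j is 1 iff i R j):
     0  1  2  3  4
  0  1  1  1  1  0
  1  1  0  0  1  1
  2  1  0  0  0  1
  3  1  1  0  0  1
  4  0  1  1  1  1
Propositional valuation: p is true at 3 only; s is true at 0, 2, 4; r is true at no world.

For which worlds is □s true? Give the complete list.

Recall that □ψ holds at a world iff ψ holds at every accessible world, and ◇ψ holds iff ψ holds at some accessible world.
Let φ = □s. Evaluate φ at each world:
  0 (successors {0, 1, 2, 3}): φ is false.
  1 (successors {0, 3, 4}): φ is false.
  2 (successors {0, 4}): φ is true.
  3 (successors {0, 1, 4}): φ is false.
  4 (successors {1, 2, 3, 4}): φ is false.
For instance, at 0:
  At 0: □s requires s at every successor {0, 1, 2, 3}.
    s fails at 1, so □s is false at 0.
Satisfying worlds: {2}

2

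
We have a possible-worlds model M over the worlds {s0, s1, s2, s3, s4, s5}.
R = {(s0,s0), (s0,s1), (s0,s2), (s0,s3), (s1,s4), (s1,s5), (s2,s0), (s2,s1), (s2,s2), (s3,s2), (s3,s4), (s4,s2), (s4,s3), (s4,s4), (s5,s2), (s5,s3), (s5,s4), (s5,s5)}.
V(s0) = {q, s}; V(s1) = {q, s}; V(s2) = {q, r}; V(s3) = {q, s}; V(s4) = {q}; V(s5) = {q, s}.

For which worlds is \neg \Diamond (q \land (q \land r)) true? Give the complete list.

Recall that \Diamond ψ holds at a world iff ψ holds at some accessible world.
Let φ = \neg \Diamond (q \land (q \land r)). Evaluate φ at each world:
  s0 (successors {s0, s1, s2, s3}): φ is false.
  s1 (successors {s4, s5}): φ is true.
  s2 (successors {s0, s1, s2}): φ is false.
  s3 (successors {s2, s4}): φ is false.
  s4 (successors {s2, s3, s4}): φ is false.
  s5 (successors {s2, s3, s4, s5}): φ is false.
For instance, at s5:
  At s5: \Diamond (q \land (q \land r)) is true, so \neg \Diamond (q \land (q \land r)) is false.
    At s5: \Diamond (q \land (q \land r)) requires q \land (q \land r) at some successor in {s2, s3, s4, s5}.
      q \land (q \land r) holds at s2, so \Diamond (q \land (q \land r)) is true at s5.
Satisfying worlds: {s1}

s1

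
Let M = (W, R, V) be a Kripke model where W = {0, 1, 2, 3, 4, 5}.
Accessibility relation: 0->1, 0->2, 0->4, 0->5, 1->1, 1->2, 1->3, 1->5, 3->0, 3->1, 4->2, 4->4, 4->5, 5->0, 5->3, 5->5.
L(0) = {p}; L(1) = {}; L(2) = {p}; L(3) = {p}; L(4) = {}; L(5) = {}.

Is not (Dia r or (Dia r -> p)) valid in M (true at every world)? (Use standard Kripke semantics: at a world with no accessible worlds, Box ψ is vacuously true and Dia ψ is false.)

Recall that Dia ψ holds at a world iff ψ holds at some accessible world.
Let φ = not (Dia r or (Dia r -> p)). Evaluate φ at each world:
  0 (successors {1, 2, 4, 5}): φ is false.
  1 (successors {1, 2, 3, 5}): φ is false.
  2 (successors ∅): φ is false.
  3 (successors {0, 1}): φ is false.
  4 (successors {2, 4, 5}): φ is false.
  5 (successors {0, 3, 5}): φ is false.
Detail at 0 (counterexample):
  At 0: Dia r or (Dia r -> p) is true, so not (Dia r or (Dia r -> p)) is false.
    At 0: Dia r is false, Dia r -> p is true, so Dia r or (Dia r -> p) is true.
      At 0: Dia r requires r at some successor in {1, 2, 4, 5}.
        At 1: r is false.
        At 2: r is false.
        At 4: r is false.
        At 5: r is false.
      So Dia r is false at 0.
      At 0: Dia r is false, p is true, so Dia r -> p is true.

No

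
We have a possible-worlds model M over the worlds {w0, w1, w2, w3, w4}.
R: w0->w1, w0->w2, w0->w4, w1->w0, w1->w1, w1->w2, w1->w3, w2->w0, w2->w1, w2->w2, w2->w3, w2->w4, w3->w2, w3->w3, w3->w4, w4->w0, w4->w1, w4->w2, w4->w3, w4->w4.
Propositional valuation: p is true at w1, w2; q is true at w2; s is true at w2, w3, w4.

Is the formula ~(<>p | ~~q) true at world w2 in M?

At w2: <>p | ~~q is true, so ~(<>p | ~~q) is false.
  At w2: <>p is true, ~~q is true, so <>p | ~~q is true.
    At w2: <>p requires p at some successor in {w0, w1, w2, w3, w4}.
      p holds at w1, so <>p is true at w2.

No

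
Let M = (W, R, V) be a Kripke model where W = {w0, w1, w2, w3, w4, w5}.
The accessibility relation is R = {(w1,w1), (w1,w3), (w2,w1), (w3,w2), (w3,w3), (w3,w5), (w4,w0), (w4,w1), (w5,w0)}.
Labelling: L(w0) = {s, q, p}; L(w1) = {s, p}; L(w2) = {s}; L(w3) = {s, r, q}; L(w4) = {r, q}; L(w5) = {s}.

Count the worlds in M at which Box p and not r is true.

Recall that Box ψ holds at a world iff ψ holds at every accessible world, and Dia ψ holds iff ψ holds at some accessible world.
Let φ = Box p and not r. Evaluate φ at each world:
  w0 (successors ∅): φ is true.
  w1 (successors {w1, w3}): φ is false.
  w2 (successors {w1}): φ is true.
  w3 (successors {w2, w3, w5}): φ is false.
  w4 (successors {w0, w1}): φ is false.
  w5 (successors {w0}): φ is true.
For instance, at w1:
  At w1: Box p is false, not r is true, so Box p and not r is false.
    At w1: Box p requires p at every successor {w1, w3}.
      p fails at w3, so Box p is false at w1.
Satisfying worlds: {w0, w2, w5}

3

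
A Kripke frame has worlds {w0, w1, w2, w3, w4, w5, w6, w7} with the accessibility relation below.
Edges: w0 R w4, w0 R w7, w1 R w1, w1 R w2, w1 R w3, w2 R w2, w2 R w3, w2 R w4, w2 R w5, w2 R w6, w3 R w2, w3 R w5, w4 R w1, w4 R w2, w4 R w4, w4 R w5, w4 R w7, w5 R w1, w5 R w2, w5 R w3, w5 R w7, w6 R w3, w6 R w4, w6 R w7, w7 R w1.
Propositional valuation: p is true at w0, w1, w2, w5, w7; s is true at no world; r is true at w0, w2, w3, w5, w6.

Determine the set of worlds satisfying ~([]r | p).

Let φ = ~([]r | p). Evaluate φ at each world:
  w0 (successors {w4, w7}): φ is false.
  w1 (successors {w1, w2, w3}): φ is false.
  w2 (successors {w2, w3, w4, w5, w6}): φ is false.
  w3 (successors {w2, w5}): φ is false.
  w4 (successors {w1, w2, w4, w5, w7}): φ is true.
  w5 (successors {w1, w2, w3, w7}): φ is false.
  w6 (successors {w3, w4, w7}): φ is true.
  w7 (successors {w1}): φ is false.
For instance, at w1:
  At w1: []r | p is true, so ~([]r | p) is false.
    At w1: []r is false, p is true, so []r | p is true.
      At w1: []r requires r at every successor {w1, w2, w3}.
        r fails at w1, so []r is false at w1.
Satisfying worlds: {w4, w6}

w4, w6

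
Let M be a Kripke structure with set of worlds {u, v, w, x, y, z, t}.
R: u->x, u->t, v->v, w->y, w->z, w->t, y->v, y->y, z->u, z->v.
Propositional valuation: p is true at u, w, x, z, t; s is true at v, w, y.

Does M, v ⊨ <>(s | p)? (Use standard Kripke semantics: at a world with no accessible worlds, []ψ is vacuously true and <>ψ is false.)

At v: <>(s | p) requires s | p at some successor in {v}.
  s | p holds at v, so <>(s | p) is true at v.

Yes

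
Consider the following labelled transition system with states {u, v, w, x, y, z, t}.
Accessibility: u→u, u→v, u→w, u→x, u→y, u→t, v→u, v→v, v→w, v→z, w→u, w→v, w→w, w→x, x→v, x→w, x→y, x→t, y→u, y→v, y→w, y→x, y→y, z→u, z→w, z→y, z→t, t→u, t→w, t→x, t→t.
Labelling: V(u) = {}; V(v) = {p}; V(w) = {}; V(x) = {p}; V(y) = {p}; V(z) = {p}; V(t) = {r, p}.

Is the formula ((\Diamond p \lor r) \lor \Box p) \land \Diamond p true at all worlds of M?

Let φ = ((\Diamond p \lor r) \lor \Box p) \land \Diamond p. Evaluate φ at each world:
  u (successors {u, v, w, x, y, t}): φ is true.
  v (successors {u, v, w, z}): φ is true.
  w (successors {u, v, w, x}): φ is true.
  x (successors {v, w, y, t}): φ is true.
  y (successors {u, v, w, x, y}): φ is true.
  z (successors {u, w, y, t}): φ is true.
  t (successors {u, w, x, t}): φ is true.
For instance, at t:
  At t: (\Diamond p \lor r) \lor \Box p is true, \Diamond p is true, so ((\Diamond p \lor r) \lor \Box p) \land \Diamond p is true.
    At t: \Diamond p \lor r is true, \Box p is false, so (\Diamond p \lor r) \lor \Box p is true.
      At t: \Diamond p is true, r is true, so \Diamond p \lor r is true.
      At t: \Box p requires p at every successor {u, w, x, t}.
        p fails at u, so \Box p is false at t.
    At t: \Diamond p requires p at some successor in {u, w, x, t}.
      p holds at x, so \Diamond p is true at t.

Yes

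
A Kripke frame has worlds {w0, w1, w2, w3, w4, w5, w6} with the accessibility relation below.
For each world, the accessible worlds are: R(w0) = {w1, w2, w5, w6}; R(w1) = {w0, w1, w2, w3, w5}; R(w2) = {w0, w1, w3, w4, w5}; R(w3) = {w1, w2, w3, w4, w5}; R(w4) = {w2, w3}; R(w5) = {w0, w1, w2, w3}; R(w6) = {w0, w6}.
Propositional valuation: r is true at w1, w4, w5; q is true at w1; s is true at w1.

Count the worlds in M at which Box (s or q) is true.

Recall that Box ψ holds at a world iff ψ holds at every accessible world, and Dia ψ holds iff ψ holds at some accessible world.
Let φ = Box (s or q). Evaluate φ at each world:
  w0 (successors {w1, w2, w5, w6}): φ is false.
  w1 (successors {w0, w1, w2, w3, w5}): φ is false.
  w2 (successors {w0, w1, w3, w4, w5}): φ is false.
  w3 (successors {w1, w2, w3, w4, w5}): φ is false.
  w4 (successors {w2, w3}): φ is false.
  w5 (successors {w0, w1, w2, w3}): φ is false.
  w6 (successors {w0, w6}): φ is false.
For instance, at w5:
  At w5: Box (s or q) requires s or q at every successor {w0, w1, w2, w3}.
    s or q fails at w0, so Box (s or q) is false at w5.
Satisfying worlds: none.

0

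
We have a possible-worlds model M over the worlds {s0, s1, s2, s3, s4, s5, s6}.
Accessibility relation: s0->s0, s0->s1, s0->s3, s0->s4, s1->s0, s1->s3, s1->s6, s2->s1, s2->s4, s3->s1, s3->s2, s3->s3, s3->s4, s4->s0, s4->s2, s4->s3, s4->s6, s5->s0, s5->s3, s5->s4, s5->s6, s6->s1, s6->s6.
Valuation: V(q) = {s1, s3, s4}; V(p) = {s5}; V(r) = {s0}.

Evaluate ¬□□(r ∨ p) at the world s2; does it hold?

Yes

At s2: □□(r ∨ p) is false, so ¬□□(r ∨ p) is true.
  At s2: □□(r ∨ p) requires □(r ∨ p) at every successor {s1, s4}.
    □(r ∨ p) fails at s1, so □□(r ∨ p) is false at s2.
      At s1: □(r ∨ p) requires r ∨ p at every successor {s0, s3, s6}.
        r ∨ p fails at s3, so □(r ∨ p) is false at s1.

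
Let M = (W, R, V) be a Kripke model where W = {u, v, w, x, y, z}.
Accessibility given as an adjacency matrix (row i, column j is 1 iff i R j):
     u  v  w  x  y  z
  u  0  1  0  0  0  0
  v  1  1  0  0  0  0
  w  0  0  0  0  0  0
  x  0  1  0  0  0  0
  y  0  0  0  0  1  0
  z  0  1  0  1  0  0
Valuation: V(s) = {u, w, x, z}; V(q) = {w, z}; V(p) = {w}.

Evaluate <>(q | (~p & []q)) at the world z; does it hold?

Recall that []ψ holds at a world iff ψ holds at every accessible world, and <>ψ holds iff ψ holds at some accessible world.
At z: <>(q | (~p & []q)) requires q | (~p & []q) at some successor in {v, x}.
  At v: q | (~p & []q) is false.
  At x: q | (~p & []q) is false.
So <>(q | (~p & []q)) is false at z.

No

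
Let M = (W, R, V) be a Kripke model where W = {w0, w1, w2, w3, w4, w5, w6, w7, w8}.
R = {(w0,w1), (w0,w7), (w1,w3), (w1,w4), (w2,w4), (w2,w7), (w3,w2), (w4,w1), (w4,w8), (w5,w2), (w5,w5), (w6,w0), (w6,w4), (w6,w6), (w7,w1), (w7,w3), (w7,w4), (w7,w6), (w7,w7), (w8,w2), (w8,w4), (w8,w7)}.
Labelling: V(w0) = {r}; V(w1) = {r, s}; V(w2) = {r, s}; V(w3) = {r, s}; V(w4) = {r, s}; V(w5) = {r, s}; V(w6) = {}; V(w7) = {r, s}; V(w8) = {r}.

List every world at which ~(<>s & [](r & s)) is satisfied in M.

Let φ = ~(<>s & [](r & s)). Evaluate φ at each world:
  w0 (successors {w1, w7}): φ is false.
  w1 (successors {w3, w4}): φ is false.
  w2 (successors {w4, w7}): φ is false.
  w3 (successors {w2}): φ is false.
  w4 (successors {w1, w8}): φ is true.
  w5 (successors {w2, w5}): φ is false.
  w6 (successors {w0, w4, w6}): φ is true.
  w7 (successors {w1, w3, w4, w6, w7}): φ is true.
  w8 (successors {w2, w4, w7}): φ is false.
For instance, at w8:
  At w8: <>s & [](r & s) is true, so ~(<>s & [](r & s)) is false.
    At w8: <>s is true, [](r & s) is true, so <>s & [](r & s) is true.
      At w8: <>s requires s at some successor in {w2, w4, w7}.
        s holds at w2, so <>s is true at w8.
      At w8: [](r & s) requires r & s at every successor {w2, w4, w7}.
        At w2: r & s is true.
        At w4: r & s is true.
        At w7: r & s is true.
      So [](r & s) is true at w8.
Satisfying worlds: {w4, w6, w7}

w4, w6, w7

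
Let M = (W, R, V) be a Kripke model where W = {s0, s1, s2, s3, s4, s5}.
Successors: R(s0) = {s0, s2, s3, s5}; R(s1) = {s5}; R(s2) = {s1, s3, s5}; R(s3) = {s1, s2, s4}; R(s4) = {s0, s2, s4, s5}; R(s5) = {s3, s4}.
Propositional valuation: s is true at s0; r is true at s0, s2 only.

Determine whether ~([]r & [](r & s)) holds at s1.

At s1: []r & [](r & s) is false, so ~([]r & [](r & s)) is true.
  At s1: []r is false, [](r & s) is false, so []r & [](r & s) is false.
    At s1: []r requires r at every successor {s5}.
      r fails at s5, so []r is false at s1.
    At s1: [](r & s) requires r & s at every successor {s5}.
      r & s fails at s5, so [](r & s) is false at s1.

Yes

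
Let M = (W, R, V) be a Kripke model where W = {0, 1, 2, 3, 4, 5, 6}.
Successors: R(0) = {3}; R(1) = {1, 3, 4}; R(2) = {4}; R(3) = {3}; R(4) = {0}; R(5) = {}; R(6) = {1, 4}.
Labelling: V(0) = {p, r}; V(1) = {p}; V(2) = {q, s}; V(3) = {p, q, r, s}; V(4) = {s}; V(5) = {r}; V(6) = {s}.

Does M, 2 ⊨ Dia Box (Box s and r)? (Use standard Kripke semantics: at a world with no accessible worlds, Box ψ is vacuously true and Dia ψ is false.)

Yes

At 2: Dia Box (Box s and r) requires Box (Box s and r) at some successor in {4}.
  Box (Box s and r) holds at 4, so Dia Box (Box s and r) is true at 2.
    At 4: Box (Box s and r) requires Box s and r at every successor {0}.
      At 0: Box s and r is true.
    So Box (Box s and r) is true at 4.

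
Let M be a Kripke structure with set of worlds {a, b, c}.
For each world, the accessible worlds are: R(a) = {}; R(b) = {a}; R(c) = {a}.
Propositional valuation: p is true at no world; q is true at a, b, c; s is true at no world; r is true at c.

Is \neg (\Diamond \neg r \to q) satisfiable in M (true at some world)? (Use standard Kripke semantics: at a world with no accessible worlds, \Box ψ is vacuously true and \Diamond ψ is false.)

No

Recall that \Diamond ψ holds at a world iff ψ holds at some accessible world.
Let φ = \neg (\Diamond \neg r \to q). Evaluate φ at each world:
  a (successors ∅): φ is false.
  b (successors {a}): φ is false.
  c (successors {a}): φ is false.
For instance, at b:
  At b: \Diamond \neg r \to q is true, so \neg (\Diamond \neg r \to q) is false.
    At b: \Diamond \neg r is true, q is true, so \Diamond \neg r \to q is true.
      At b: \Diamond \neg r requires \neg r at some successor in {a}.
        \neg r holds at a, so \Diamond \neg r is true at b.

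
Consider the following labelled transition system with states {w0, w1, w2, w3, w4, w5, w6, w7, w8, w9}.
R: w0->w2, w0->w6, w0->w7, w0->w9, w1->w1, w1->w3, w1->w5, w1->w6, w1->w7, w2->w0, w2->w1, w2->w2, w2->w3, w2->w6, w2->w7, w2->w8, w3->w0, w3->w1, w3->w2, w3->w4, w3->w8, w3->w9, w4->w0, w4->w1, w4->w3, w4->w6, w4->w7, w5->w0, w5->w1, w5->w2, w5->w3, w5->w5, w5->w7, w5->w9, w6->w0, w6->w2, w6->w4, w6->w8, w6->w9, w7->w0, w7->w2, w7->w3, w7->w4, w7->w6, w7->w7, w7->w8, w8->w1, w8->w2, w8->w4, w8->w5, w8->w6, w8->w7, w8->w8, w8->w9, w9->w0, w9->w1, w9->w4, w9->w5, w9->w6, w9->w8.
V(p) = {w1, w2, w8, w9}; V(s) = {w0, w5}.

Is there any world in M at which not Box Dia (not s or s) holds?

Let φ = not Box Dia (not s or s). Evaluate φ at each world:
  w0 (successors {w2, w6, w7, w9}): φ is false.
  w1 (successors {w1, w3, w5, w6, w7}): φ is false.
  w2 (successors {w0, w1, w2, w3, w6, w7, w8}): φ is false.
  w3 (successors {w0, w1, w2, w4, w8, w9}): φ is false.
  w4 (successors {w0, w1, w3, w6, w7}): φ is false.
  w5 (successors {w0, w1, w2, w3, w5, w7, w9}): φ is false.
  w6 (successors {w0, w2, w4, w8, w9}): φ is false.
  w7 (successors {w0, w2, w3, w4, w6, w7, w8}): φ is false.
  w8 (successors {w1, w2, w4, w5, w6, w7, w8, w9}): φ is false.
  w9 (successors {w0, w1, w4, w5, w6, w8}): φ is false.
For instance, at w7:
  At w7: Box Dia (not s or s) is true, so not Box Dia (not s or s) is false.
    At w7: Box Dia (not s or s) requires Dia (not s or s) at every successor {w0, w2, w3, w4, w6, w7, w8}.
      At w0: Dia (not s or s) is true.
      At w2: Dia (not s or s) is true.
      At w3: Dia (not s or s) is true.
      At w4: Dia (not s or s) is true.
      At w6: Dia (not s or s) is true.
      At w7: Dia (not s or s) is true.
      At w8: Dia (not s or s) is true.
    So Box Dia (not s or s) is true at w7.

No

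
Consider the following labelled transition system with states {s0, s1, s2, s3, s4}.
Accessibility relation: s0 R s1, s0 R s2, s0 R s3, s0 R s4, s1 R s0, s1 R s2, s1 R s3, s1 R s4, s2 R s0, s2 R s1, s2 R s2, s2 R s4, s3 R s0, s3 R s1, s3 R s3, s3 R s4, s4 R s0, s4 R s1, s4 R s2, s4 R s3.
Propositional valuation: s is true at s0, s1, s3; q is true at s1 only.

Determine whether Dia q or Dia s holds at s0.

At s0: Dia q is true, Dia s is true, so Dia q or Dia s is true.
  At s0: Dia q requires q at some successor in {s1, s2, s3, s4}.
    q holds at s1, so Dia q is true at s0.
  At s0: Dia s requires s at some successor in {s1, s2, s3, s4}.
    s holds at s1, so Dia s is true at s0.

Yes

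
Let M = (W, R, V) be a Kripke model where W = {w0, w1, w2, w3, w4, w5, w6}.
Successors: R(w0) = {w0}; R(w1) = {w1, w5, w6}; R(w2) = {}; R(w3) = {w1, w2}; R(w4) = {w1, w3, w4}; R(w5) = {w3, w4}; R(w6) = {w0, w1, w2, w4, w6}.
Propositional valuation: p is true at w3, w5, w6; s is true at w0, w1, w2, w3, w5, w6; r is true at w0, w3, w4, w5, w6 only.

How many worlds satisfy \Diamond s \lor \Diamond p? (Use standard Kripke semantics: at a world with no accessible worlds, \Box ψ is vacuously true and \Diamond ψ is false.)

6

Recall that \Diamond ψ holds at a world iff ψ holds at some accessible world.
Let φ = \Diamond s \lor \Diamond p. Evaluate φ at each world:
  w0 (successors {w0}): φ is true.
  w1 (successors {w1, w5, w6}): φ is true.
  w2 (successors ∅): φ is false.
  w3 (successors {w1, w2}): φ is true.
  w4 (successors {w1, w3, w4}): φ is true.
  w5 (successors {w3, w4}): φ is true.
  w6 (successors {w0, w1, w2, w4, w6}): φ is true.
For instance, at w1:
  At w1: \Diamond s is true, \Diamond p is true, so \Diamond s \lor \Diamond p is true.
    At w1: \Diamond s requires s at some successor in {w1, w5, w6}.
      s holds at w1, so \Diamond s is true at w1.
    At w1: \Diamond p requires p at some successor in {w1, w5, w6}.
      p holds at w5, so \Diamond p is true at w1.
Satisfying worlds: {w0, w1, w3, w4, w5, w6}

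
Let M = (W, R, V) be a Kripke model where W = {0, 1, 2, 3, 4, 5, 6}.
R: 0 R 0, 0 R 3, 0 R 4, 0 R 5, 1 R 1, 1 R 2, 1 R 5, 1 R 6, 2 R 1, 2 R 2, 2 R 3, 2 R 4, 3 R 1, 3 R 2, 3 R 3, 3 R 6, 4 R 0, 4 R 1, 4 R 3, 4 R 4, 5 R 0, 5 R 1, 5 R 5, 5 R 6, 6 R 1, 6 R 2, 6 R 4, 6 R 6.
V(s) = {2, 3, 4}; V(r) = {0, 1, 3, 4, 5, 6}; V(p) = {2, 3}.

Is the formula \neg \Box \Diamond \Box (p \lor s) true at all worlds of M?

Let φ = \neg \Box \Diamond \Box (p \lor s). Evaluate φ at each world:
  0 (successors {0, 3, 4, 5}): φ is true.
  1 (successors {1, 2, 5, 6}): φ is true.
  2 (successors {1, 2, 3, 4}): φ is true.
  3 (successors {1, 2, 3, 6}): φ is true.
  4 (successors {0, 1, 3, 4}): φ is true.
  5 (successors {0, 1, 5, 6}): φ is true.
  6 (successors {1, 2, 4, 6}): φ is true.
For instance, at 6:
  At 6: \Box \Diamond \Box (p \lor s) is false, so \neg \Box \Diamond \Box (p \lor s) is true.
    At 6: \Box \Diamond \Box (p \lor s) requires \Diamond \Box (p \lor s) at every successor {1, 2, 4, 6}.
      \Diamond \Box (p \lor s) fails at 1, so \Box \Diamond \Box (p \lor s) is false at 6.

Yes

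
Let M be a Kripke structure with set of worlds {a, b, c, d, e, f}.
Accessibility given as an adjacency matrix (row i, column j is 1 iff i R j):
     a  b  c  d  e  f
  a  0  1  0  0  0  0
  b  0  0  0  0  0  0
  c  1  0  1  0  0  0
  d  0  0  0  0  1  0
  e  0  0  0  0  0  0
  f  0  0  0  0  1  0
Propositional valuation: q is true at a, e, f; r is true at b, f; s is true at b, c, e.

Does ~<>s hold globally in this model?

Let φ = ~<>s. Evaluate φ at each world:
  a (successors {b}): φ is false.
  b (successors ∅): φ is true.
  c (successors {a, c}): φ is false.
  d (successors {e}): φ is false.
  e (successors ∅): φ is true.
  f (successors {e}): φ is false.
Detail at a (counterexample):
  At a: <>s is true, so ~<>s is false.
    At a: <>s requires s at some successor in {b}.
      s holds at b, so <>s is true at a.

No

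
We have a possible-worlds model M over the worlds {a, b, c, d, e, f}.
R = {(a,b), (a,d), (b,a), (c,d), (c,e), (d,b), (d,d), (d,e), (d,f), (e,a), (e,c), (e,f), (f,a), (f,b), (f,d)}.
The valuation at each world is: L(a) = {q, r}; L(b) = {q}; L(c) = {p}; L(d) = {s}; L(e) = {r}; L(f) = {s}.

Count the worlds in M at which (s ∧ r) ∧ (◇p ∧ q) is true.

0

Let φ = (s ∧ r) ∧ (◇p ∧ q). Evaluate φ at each world:
  a (successors {b, d}): φ is false.
  b (successors {a}): φ is false.
  c (successors {d, e}): φ is false.
  d (successors {b, d, e, f}): φ is false.
  e (successors {a, c, f}): φ is false.
  f (successors {a, b, d}): φ is false.
For instance, at a:
  At a: s ∧ r is false, ◇p ∧ q is false, so (s ∧ r) ∧ (◇p ∧ q) is false.
    At a: ◇p is false, q is true, so ◇p ∧ q is false.
      At a: ◇p requires p at some successor in {b, d}.
        At b: p is false.
        At d: p is false.
      So ◇p is false at a.
Satisfying worlds: none.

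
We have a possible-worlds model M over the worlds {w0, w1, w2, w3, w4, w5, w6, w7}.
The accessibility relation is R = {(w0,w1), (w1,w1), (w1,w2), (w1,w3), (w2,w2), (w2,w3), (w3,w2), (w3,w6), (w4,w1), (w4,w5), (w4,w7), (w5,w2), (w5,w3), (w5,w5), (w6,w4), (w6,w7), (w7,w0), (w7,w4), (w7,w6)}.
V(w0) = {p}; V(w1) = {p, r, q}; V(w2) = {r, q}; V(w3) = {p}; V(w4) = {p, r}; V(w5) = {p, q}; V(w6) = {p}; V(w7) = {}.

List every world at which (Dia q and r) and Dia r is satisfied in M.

w1, w2, w4

Let φ = (Dia q and r) and Dia r. Evaluate φ at each world:
  w0 (successors {w1}): φ is false.
  w1 (successors {w1, w2, w3}): φ is true.
  w2 (successors {w2, w3}): φ is true.
  w3 (successors {w2, w6}): φ is false.
  w4 (successors {w1, w5, w7}): φ is true.
  w5 (successors {w2, w3, w5}): φ is false.
  w6 (successors {w4, w7}): φ is false.
  w7 (successors {w0, w4, w6}): φ is false.
For instance, at w6:
  At w6: Dia q and r is false, Dia r is true, so (Dia q and r) and Dia r is false.
    At w6: Dia q is false, r is false, so Dia q and r is false.
      At w6: Dia q requires q at some successor in {w4, w7}.
        At w4: q is false.
        At w7: q is false.
      So Dia q is false at w6.
    At w6: Dia r requires r at some successor in {w4, w7}.
      r holds at w4, so Dia r is true at w6.
Satisfying worlds: {w1, w2, w4}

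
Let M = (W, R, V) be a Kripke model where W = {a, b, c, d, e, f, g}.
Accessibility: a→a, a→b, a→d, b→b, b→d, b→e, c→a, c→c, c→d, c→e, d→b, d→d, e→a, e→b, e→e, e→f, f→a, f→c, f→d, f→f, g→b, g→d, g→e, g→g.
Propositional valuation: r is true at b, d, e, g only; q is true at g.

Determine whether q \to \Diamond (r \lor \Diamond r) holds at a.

Yes

Recall that \Diamond ψ holds at a world iff ψ holds at some accessible world.
At a: q is false, \Diamond (r \lor \Diamond r) is true, so q \to \Diamond (r \lor \Diamond r) is true.
  At a: \Diamond (r \lor \Diamond r) requires r \lor \Diamond r at some successor in {a, b, d}.
    r \lor \Diamond r holds at a, so \Diamond (r \lor \Diamond r) is true at a.
      At a: r is false, \Diamond r is true, so r \lor \Diamond r is true.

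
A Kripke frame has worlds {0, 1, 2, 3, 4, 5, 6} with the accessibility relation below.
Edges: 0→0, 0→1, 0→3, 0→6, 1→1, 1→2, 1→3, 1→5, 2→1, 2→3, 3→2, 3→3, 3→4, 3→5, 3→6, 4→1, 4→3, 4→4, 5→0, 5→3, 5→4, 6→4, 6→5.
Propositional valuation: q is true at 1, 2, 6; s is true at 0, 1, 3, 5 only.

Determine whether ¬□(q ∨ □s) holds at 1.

At 1: □(q ∨ □s) is false, so ¬□(q ∨ □s) is true.
  At 1: □(q ∨ □s) requires q ∨ □s at every successor {1, 2, 3, 5}.
    q ∨ □s fails at 3, so □(q ∨ □s) is false at 1.
      At 3: q is false, □s is false, so q ∨ □s is false.

Yes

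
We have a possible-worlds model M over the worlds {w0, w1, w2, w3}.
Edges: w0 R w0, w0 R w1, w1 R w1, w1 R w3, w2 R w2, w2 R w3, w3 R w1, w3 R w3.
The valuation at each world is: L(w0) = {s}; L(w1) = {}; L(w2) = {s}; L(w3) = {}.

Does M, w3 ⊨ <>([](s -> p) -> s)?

No

Recall that []ψ holds at a world iff ψ holds at every accessible world, and <>ψ holds iff ψ holds at some accessible world.
At w3: <>([](s -> p) -> s) requires [](s -> p) -> s at some successor in {w1, w3}.
  At w1: [](s -> p) -> s is false.
  At w3: [](s -> p) -> s is false.
So <>([](s -> p) -> s) is false at w3.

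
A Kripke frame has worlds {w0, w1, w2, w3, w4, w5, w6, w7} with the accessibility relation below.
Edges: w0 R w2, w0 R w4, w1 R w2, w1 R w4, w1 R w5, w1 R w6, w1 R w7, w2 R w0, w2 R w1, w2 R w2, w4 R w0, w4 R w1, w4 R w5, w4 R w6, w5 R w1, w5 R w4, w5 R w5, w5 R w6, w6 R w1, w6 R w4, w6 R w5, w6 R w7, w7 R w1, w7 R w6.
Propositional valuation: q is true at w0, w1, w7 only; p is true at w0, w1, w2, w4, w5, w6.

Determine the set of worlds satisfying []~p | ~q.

w2, w3, w4, w5, w6

Let φ = []~p | ~q. Evaluate φ at each world:
  w0 (successors {w2, w4}): φ is false.
  w1 (successors {w2, w4, w5, w6, w7}): φ is false.
  w2 (successors {w0, w1, w2}): φ is true.
  w3 (successors ∅): φ is true.
  w4 (successors {w0, w1, w5, w6}): φ is true.
  w5 (successors {w1, w4, w5, w6}): φ is true.
  w6 (successors {w1, w4, w5, w7}): φ is true.
  w7 (successors {w1, w6}): φ is false.
For instance, at w2:
  At w2: []~p is false, ~q is true, so []~p | ~q is true.
    At w2: []~p requires ~p at every successor {w0, w1, w2}.
      ~p fails at w0, so []~p is false at w2.
Satisfying worlds: {w2, w3, w4, w5, w6}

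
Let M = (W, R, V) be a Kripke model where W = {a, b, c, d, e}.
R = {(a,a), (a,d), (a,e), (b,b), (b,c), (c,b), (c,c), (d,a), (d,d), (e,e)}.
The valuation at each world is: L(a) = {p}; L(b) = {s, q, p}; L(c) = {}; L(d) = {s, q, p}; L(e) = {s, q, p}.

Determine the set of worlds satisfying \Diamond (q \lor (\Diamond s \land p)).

Let φ = \Diamond (q \lor (\Diamond s \land p)). Evaluate φ at each world:
  a (successors {a, d, e}): φ is true.
  b (successors {b, c}): φ is true.
  c (successors {b, c}): φ is true.
  d (successors {a, d}): φ is true.
  e (successors {e}): φ is true.
For instance, at b:
  At b: \Diamond (q \lor (\Diamond s \land p)) requires q \lor (\Diamond s \land p) at some successor in {b, c}.
    q \lor (\Diamond s \land p) holds at b, so \Diamond (q \lor (\Diamond s \land p)) is true at b.
      At b: q is true, \Diamond s \land p is true, so q \lor (\Diamond s \land p) is true.
Satisfying worlds: {a, b, c, d, e}

a, b, c, d, e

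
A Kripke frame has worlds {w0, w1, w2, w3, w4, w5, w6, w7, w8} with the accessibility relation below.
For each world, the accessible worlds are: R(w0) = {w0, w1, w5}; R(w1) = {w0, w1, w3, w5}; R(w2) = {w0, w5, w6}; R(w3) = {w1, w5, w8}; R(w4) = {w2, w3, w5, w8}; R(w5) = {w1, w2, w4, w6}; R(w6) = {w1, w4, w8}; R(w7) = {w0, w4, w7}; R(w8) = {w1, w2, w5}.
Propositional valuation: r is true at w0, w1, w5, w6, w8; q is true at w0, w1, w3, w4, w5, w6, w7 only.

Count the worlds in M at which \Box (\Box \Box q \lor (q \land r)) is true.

2

Let φ = \Box (\Box \Box q \lor (q \land r)). Evaluate φ at each world:
  w0 (successors {w0, w1, w5}): φ is true.
  w1 (successors {w0, w1, w3, w5}): φ is false.
  w2 (successors {w0, w5, w6}): φ is true.
  w3 (successors {w1, w5, w8}): φ is false.
  w4 (successors {w2, w3, w5, w8}): φ is false.
  w5 (successors {w1, w2, w4, w6}): φ is false.
  w6 (successors {w1, w4, w8}): φ is false.
  w7 (successors {w0, w4, w7}): φ is false.
  w8 (successors {w1, w2, w5}): φ is false.
For instance, at w7:
  At w7: \Box (\Box \Box q \lor (q \land r)) requires \Box \Box q \lor (q \land r) at every successor {w0, w4, w7}.
    \Box \Box q \lor (q \land r) fails at w4, so \Box (\Box \Box q \lor (q \land r)) is false at w7.
      At w4: \Box \Box q is false, q \land r is false, so \Box \Box q \lor (q \land r) is false.
Satisfying worlds: {w0, w2}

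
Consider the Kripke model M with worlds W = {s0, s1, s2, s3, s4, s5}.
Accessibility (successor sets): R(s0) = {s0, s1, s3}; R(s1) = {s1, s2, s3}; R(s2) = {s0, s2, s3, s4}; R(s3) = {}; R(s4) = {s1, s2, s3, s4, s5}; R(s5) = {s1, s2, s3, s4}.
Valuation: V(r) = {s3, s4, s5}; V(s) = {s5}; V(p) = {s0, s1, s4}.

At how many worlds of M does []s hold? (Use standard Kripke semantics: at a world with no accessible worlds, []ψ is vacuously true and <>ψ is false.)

1

Let φ = []s. Evaluate φ at each world:
  s0 (successors {s0, s1, s3}): φ is false.
  s1 (successors {s1, s2, s3}): φ is false.
  s2 (successors {s0, s2, s3, s4}): φ is false.
  s3 (successors ∅): φ is true.
  s4 (successors {s1, s2, s3, s4, s5}): φ is false.
  s5 (successors {s1, s2, s3, s4}): φ is false.
For instance, at s1:
  At s1: []s requires s at every successor {s1, s2, s3}.
    s fails at s1, so []s is false at s1.
Satisfying worlds: {s3}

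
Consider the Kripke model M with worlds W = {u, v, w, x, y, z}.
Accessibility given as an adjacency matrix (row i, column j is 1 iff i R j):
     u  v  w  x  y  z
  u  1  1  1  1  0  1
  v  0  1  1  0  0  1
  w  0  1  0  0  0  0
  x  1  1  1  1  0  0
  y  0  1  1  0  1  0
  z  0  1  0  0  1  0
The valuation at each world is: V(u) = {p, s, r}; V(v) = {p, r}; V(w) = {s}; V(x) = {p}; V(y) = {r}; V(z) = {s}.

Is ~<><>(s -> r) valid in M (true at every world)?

No

Let φ = ~<><>(s -> r). Evaluate φ at each world:
  u (successors {u, v, w, x, z}): φ is false.
  v (successors {v, w, z}): φ is false.
  w (successors {v}): φ is false.
  x (successors {u, v, w, x}): φ is false.
  y (successors {v, w, y}): φ is false.
  z (successors {v, y}): φ is false.
Detail at u (counterexample):
  At u: <><>(s -> r) is true, so ~<><>(s -> r) is false.
    At u: <><>(s -> r) requires <>(s -> r) at some successor in {u, v, w, x, z}.
      <>(s -> r) holds at u, so <><>(s -> r) is true at u.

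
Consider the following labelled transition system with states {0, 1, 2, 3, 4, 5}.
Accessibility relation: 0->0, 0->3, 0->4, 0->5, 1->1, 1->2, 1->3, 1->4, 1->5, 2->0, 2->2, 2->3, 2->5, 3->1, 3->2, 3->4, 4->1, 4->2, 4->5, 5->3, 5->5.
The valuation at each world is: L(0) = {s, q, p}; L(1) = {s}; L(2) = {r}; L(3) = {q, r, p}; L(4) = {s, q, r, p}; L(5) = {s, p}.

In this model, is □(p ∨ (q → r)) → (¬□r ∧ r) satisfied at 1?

No

At 1: □(p ∨ (q → r)) is true, ¬□r ∧ r is false, so □(p ∨ (q → r)) → (¬□r ∧ r) is false.
  At 1: □(p ∨ (q → r)) requires p ∨ (q → r) at every successor {1, 2, 3, 4, 5}.
    At 1: p ∨ (q → r) is true.
    At 2: p ∨ (q → r) is true.
    At 3: p ∨ (q → r) is true.
    At 4: p ∨ (q → r) is true.
    At 5: p ∨ (q → r) is true.
  So □(p ∨ (q → r)) is true at 1.
  At 1: ¬□r is true, r is false, so ¬□r ∧ r is false.
    At 1: □r is false, so ¬□r is true.
      At 1: □r requires r at every successor {1, 2, 3, 4, 5}.
        r fails at 1, so □r is false at 1.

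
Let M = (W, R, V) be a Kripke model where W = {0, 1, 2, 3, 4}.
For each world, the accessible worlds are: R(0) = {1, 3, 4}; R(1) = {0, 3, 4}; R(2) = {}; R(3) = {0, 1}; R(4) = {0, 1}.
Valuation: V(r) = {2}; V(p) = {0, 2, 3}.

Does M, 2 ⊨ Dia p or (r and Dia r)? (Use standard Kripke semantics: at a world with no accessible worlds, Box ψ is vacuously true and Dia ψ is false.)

Recall that Dia ψ holds at a world iff ψ holds at some accessible world.
At 2: Dia p is false, r and Dia r is false, so Dia p or (r and Dia r) is false.
  At 2: no accessible worlds, so Dia p is false.
  At 2: r is true, Dia r is false, so r and Dia r is false.
    At 2: no accessible worlds, so Dia r is false.

No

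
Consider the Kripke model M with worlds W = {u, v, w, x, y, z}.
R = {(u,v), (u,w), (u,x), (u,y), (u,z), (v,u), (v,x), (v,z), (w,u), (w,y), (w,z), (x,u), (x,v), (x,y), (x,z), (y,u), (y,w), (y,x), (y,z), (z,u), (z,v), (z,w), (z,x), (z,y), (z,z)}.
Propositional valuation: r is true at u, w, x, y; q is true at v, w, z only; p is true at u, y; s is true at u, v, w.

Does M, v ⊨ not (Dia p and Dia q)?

No

At v: Dia p and Dia q is true, so not (Dia p and Dia q) is false.
  At v: Dia p is true, Dia q is true, so Dia p and Dia q is true.
    At v: Dia p requires p at some successor in {u, x, z}.
      p holds at u, so Dia p is true at v.
    At v: Dia q requires q at some successor in {u, x, z}.
      q holds at z, so Dia q is true at v.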